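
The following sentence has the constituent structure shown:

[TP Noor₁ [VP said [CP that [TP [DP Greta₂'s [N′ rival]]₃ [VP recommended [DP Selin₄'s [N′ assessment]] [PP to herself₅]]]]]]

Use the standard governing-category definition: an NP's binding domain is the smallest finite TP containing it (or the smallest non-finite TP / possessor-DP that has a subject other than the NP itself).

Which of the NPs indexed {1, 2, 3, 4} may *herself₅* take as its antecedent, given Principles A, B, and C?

*herself* is an anaphor, so Principle A applies: it must be bound in its binding domain.
Binding domain of *herself₅*: the embedded TP, whose subject is [Greta₂'s rival]₃.
*Noor₁* c-commands the anaphor but is outside its binding domain → cannot satisfy Principle A.
*Greta₂* does not c-command the anaphor → cannot bind it.
*[Greta₂'s rival]₃* c-commands the anaphor within its binding domain → licit binder.
*Selin₄* does not c-command the anaphor → cannot bind it.

{3}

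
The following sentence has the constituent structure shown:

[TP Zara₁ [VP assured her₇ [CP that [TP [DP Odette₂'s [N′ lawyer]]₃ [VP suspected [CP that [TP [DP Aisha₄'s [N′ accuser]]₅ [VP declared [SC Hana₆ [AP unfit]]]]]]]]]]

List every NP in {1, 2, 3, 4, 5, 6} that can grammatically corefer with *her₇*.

*her* is a pronoun, so Principle B applies: it must be free in its binding domain.
Binding domain of *her₇*: the matrix TP, whose subject is Zara₁.
*Zara₁* c-commands the pronoun within its binding domain → coindexation would violate Principle B.
*Odette₂*: the pronoun c-commands this R-expression → coindexation would violate Principle C on *Odette₂*.
*[Odette₂'s lawyer]₃*: the pronoun c-commands this R-expression → coindexation would violate Principle C on *[Odette₂'s lawyer]₃*.
*Aisha₄*: the pronoun c-commands this R-expression → coindexation would violate Principle C on *Aisha₄*.
*[Aisha₄'s accuser]₅*: the pronoun c-commands this R-expression → coindexation would violate Principle C on *[Aisha₄'s accuser]₅*.
*Hana₆*: the pronoun c-commands this R-expression → coindexation would violate Principle C on *Hana₆*.

none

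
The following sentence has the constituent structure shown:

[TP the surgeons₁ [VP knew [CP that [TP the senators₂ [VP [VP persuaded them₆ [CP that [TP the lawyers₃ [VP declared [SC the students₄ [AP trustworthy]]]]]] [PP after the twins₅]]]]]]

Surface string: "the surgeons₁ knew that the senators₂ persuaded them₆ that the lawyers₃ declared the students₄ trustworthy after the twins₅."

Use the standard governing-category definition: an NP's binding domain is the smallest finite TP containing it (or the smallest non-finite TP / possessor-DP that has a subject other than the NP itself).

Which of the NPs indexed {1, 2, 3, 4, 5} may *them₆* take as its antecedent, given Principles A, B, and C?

{1, 5}

*them* is a pronoun, so Principle B applies: it must be free in its binding domain.
Binding domain of *them₆*: the embedded TP, whose subject is the senators₂.
*the surgeons₁* c-commands the pronoun but from outside its binding domain, and is not c-commanded by it → coindexation permitted.
*the senators₂* c-commands the pronoun within its binding domain → coindexation would violate Principle B.
*the lawyers₃*: the pronoun c-commands this R-expression → coindexation would violate Principle C on *the lawyers₃*.
*the students₄*: the pronoun c-commands this R-expression → coindexation would violate Principle C on *the students₄*.
*the twins₅* and the pronoun do not c-command one another → neither Principle B nor Principle C is at stake; coindexation permitted.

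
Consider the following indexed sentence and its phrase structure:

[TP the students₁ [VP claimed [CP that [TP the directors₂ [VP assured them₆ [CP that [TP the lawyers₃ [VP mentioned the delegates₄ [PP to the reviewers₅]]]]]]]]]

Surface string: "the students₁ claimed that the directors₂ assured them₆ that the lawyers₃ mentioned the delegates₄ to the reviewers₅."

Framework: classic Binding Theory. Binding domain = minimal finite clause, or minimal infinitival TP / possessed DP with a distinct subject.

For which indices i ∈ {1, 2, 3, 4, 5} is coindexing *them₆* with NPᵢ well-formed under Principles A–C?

{1}

*them* is a pronoun, so Principle B applies: it must be free in its binding domain.
Binding domain of *them₆*: the embedded TP, whose subject is the directors₂.
*the students₁* c-commands the pronoun but from outside its binding domain, and is not c-commanded by it → coindexation permitted.
*the directors₂* c-commands the pronoun within its binding domain → coindexation would violate Principle B.
*the lawyers₃*: the pronoun c-commands this R-expression → coindexation would violate Principle C on *the lawyers₃*.
*the delegates₄*: the pronoun c-commands this R-expression → coindexation would violate Principle C on *the delegates₄*.
*the reviewers₅*: the pronoun c-commands this R-expression → coindexation would violate Principle C on *the reviewers₅*.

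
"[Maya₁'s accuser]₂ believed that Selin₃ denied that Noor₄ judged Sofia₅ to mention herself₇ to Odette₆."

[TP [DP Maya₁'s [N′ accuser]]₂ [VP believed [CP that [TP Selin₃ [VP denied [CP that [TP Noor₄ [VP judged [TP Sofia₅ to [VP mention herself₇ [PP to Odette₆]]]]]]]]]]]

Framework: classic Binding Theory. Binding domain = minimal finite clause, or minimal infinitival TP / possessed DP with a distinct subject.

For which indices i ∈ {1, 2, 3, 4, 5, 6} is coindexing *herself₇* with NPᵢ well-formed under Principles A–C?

{5}

*herself* is an anaphor, so Principle A applies: it must be bound in its binding domain.
Binding domain of *herself₇*: the embedded TP, whose subject is Sofia₅.
*Maya₁* does not c-command the anaphor → cannot bind it.
*[Maya₁'s accuser]₂* c-commands the anaphor but is outside its binding domain → cannot satisfy Principle A.
*Selin₃* c-commands the anaphor but is outside its binding domain → cannot satisfy Principle A.
*Noor₄* c-commands the anaphor but is outside its binding domain → cannot satisfy Principle A.
*Sofia₅* c-commands the anaphor within its binding domain → licit binder.
*Odette₆* does not c-command the anaphor → cannot bind it.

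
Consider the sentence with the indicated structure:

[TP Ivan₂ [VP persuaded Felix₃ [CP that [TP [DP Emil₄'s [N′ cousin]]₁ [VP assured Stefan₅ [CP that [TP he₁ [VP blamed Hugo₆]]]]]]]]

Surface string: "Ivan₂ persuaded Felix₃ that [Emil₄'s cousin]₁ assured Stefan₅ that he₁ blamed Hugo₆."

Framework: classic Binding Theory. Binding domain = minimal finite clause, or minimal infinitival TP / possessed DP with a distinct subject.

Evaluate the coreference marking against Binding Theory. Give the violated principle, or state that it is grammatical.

The two coindexed NPs are *[Emil₄'s cousin]₁* and *he₁*.
*he₁* is a pronoun; nothing c-commands it within its binding domain (the embedded TP.), so Principle B holds trivially.
*[Emil₄'s cousin]₁* is an R-expression; *he₁* does not c-command it, and no other NP shares its index, so Principle C is satisfied.
All principles are respected.

grammatical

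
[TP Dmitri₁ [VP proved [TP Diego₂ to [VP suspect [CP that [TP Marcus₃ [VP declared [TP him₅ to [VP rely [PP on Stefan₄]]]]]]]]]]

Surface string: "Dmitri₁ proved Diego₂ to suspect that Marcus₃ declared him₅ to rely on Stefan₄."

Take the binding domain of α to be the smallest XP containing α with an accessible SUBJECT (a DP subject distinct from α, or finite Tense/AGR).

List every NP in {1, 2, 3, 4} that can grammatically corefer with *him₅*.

*him* is a pronoun, so Principle B applies: it must be free in its binding domain.
Binding domain of *him₅*: the embedded TP, whose subject is Marcus₃.
*Dmitri₁* c-commands the pronoun but from outside its binding domain, and is not c-commanded by it → coindexation permitted.
*Diego₂* c-commands the pronoun but from outside its binding domain, and is not c-commanded by it → coindexation permitted.
*Marcus₃* c-commands the pronoun within its binding domain → coindexation would violate Principle B.
*Stefan₄*: the pronoun c-commands this R-expression → coindexation would violate Principle C on *Stefan₄*.

{1, 2}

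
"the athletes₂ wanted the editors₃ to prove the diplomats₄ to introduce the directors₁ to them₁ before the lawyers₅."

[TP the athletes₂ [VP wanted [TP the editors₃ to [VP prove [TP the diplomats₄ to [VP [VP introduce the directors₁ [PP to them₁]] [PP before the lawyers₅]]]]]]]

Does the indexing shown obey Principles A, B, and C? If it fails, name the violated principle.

The two coindexed NPs are *the directors₁* and *them₁*.
*them₁* is a pronoun. Its binding domain is the embedded TP, whose subject is the diplomats₄.
*the directors₁* c-commands it within that domain and carries the same index.
The pronoun is locally bound → Principle B violation.

Principle B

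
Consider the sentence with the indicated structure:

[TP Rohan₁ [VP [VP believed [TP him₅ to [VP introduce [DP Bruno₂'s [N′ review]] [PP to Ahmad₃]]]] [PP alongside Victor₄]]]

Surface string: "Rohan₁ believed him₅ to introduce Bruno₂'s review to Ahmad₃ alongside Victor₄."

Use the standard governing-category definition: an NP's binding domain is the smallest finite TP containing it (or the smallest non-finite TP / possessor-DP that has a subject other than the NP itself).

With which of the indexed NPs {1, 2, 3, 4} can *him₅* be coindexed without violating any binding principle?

*him* is a pronoun, so Principle B applies: it must be free in its binding domain.
Binding domain of *him₅*: the matrix TP, whose subject is Rohan₁.
*Rohan₁* c-commands the pronoun within its binding domain → coindexation would violate Principle B.
*Bruno₂*: the pronoun c-commands this R-expression → coindexation would violate Principle C on *Bruno₂*.
*Ahmad₃*: the pronoun c-commands this R-expression → coindexation would violate Principle C on *Ahmad₃*.
*Victor₄* and the pronoun do not c-command one another → neither Principle B nor Principle C is at stake; coindexation permitted.

{4}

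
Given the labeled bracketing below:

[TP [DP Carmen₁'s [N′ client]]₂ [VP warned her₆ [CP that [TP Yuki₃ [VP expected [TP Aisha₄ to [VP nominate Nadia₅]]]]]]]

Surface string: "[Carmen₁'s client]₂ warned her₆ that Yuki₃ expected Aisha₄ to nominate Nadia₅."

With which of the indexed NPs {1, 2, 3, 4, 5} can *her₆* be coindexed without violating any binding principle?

*her* is a pronoun, so Principle B applies: it must be free in its binding domain.
Binding domain of *her₆*: the matrix TP, whose subject is [Carmen₁'s client]₂.
*Carmen₁* and the pronoun do not c-command one another → neither Principle B nor Principle C is at stake; coindexation permitted.
*[Carmen₁'s client]₂* c-commands the pronoun within its binding domain → coindexation would violate Principle B.
*Yuki₃*: the pronoun c-commands this R-expression → coindexation would violate Principle C on *Yuki₃*.
*Aisha₄*: the pronoun c-commands this R-expression → coindexation would violate Principle C on *Aisha₄*.
*Nadia₅*: the pronoun c-commands this R-expression → coindexation would violate Principle C on *Nadia₅*.

{1}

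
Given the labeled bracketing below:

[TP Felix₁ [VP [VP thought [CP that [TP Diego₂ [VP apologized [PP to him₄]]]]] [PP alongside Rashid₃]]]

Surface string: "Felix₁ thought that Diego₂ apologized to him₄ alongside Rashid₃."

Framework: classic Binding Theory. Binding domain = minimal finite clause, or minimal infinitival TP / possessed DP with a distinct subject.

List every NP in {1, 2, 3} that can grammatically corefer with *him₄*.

{1, 3}

*him* is a pronoun, so Principle B applies: it must be free in its binding domain.
Binding domain of *him₄*: the embedded TP, whose subject is Diego₂.
*Felix₁* c-commands the pronoun but from outside its binding domain, and is not c-commanded by it → coindexation permitted.
*Diego₂* c-commands the pronoun within its binding domain → coindexation would violate Principle B.
*Rashid₃* and the pronoun do not c-command one another → neither Principle B nor Principle C is at stake; coindexation permitted.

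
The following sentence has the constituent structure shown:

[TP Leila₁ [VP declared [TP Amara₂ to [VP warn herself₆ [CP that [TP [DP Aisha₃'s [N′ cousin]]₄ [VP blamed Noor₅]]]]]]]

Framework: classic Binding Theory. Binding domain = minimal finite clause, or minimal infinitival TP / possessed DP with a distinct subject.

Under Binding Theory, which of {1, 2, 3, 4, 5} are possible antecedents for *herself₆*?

{2}

*herself* is an anaphor, so Principle A applies: it must be bound in its binding domain.
Binding domain of *herself₆*: the embedded TP, whose subject is Amara₂.
*Leila₁* c-commands the anaphor but is outside its binding domain → cannot satisfy Principle A.
*Amara₂* c-commands the anaphor within its binding domain → licit binder.
*Aisha₃* does not c-command the anaphor → cannot bind it.
*[Aisha₃'s cousin]₄* does not c-command the anaphor → cannot bind it.
*Noor₅* does not c-command the anaphor → cannot bind it.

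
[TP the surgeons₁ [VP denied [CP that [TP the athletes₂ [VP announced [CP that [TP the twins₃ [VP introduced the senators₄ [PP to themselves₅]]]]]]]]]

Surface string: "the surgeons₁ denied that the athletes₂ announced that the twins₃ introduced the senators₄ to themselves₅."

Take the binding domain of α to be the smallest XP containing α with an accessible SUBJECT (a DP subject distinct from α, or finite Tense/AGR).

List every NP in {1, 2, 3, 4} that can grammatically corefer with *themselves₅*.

{3, 4}

*themselves* is an anaphor, so Principle A applies: it must be bound in its binding domain.
Binding domain of *themselves₅*: the embedded TP, whose subject is the twins₃.
*the surgeons₁* c-commands the anaphor but is outside its binding domain → cannot satisfy Principle A.
*the athletes₂* c-commands the anaphor but is outside its binding domain → cannot satisfy Principle A.
*the twins₃* c-commands the anaphor within its binding domain → licit binder.
*the senators₄* c-commands the anaphor within its binding domain → licit binder.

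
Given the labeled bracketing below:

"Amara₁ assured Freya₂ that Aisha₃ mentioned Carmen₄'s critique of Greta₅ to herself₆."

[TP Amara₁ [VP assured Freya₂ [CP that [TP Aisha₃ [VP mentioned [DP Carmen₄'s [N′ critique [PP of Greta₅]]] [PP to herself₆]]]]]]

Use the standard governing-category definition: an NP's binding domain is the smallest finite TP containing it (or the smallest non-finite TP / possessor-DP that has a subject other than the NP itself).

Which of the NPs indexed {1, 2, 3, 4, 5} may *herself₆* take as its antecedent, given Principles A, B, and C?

{3}

*herself* is an anaphor, so Principle A applies: it must be bound in its binding domain.
Binding domain of *herself₆*: the embedded TP, whose subject is Aisha₃.
*Amara₁* c-commands the anaphor but is outside its binding domain → cannot satisfy Principle A.
*Freya₂* c-commands the anaphor but is outside its binding domain → cannot satisfy Principle A.
*Aisha₃* c-commands the anaphor within its binding domain → licit binder.
*Carmen₄* does not c-command the anaphor → cannot bind it.
*Greta₅* does not c-command the anaphor → cannot bind it.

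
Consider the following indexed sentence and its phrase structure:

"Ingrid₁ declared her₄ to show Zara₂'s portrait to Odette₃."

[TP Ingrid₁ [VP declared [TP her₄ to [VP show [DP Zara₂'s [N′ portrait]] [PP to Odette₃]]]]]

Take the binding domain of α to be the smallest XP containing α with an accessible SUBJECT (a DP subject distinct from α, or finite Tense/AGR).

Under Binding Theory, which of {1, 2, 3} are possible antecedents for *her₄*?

*her* is a pronoun, so Principle B applies: it must be free in its binding domain.
Binding domain of *her₄*: the matrix TP, whose subject is Ingrid₁.
*Ingrid₁* c-commands the pronoun within its binding domain → coindexation would violate Principle B.
*Zara₂*: the pronoun c-commands this R-expression → coindexation would violate Principle C on *Zara₂*.
*Odette₃*: the pronoun c-commands this R-expression → coindexation would violate Principle C on *Odette₃*.

none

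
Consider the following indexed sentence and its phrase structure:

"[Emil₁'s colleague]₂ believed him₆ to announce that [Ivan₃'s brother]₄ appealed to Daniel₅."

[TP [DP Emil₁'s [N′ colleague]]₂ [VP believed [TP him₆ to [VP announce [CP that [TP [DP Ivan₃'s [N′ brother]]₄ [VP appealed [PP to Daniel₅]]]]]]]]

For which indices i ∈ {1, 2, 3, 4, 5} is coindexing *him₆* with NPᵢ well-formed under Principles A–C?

*him* is a pronoun, so Principle B applies: it must be free in its binding domain.
Binding domain of *him₆*: the matrix TP, whose subject is [Emil₁'s colleague]₂.
*Emil₁* and the pronoun do not c-command one another → neither Principle B nor Principle C is at stake; coindexation permitted.
*[Emil₁'s colleague]₂* c-commands the pronoun within its binding domain → coindexation would violate Principle B.
*Ivan₃*: the pronoun c-commands this R-expression → coindexation would violate Principle C on *Ivan₃*.
*[Ivan₃'s brother]₄*: the pronoun c-commands this R-expression → coindexation would violate Principle C on *[Ivan₃'s brother]₄*.
*Daniel₅*: the pronoun c-commands this R-expression → coindexation would violate Principle C on *Daniel₅*.

{1}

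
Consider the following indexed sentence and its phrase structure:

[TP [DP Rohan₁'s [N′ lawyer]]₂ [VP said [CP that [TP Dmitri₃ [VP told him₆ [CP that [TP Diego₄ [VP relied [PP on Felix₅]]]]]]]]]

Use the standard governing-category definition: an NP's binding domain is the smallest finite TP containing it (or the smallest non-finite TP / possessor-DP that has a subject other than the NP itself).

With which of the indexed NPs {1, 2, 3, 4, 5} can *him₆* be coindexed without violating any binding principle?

*him* is a pronoun, so Principle B applies: it must be free in its binding domain.
Binding domain of *him₆*: the embedded TP, whose subject is Dmitri₃.
*Rohan₁* and the pronoun do not c-command one another → neither Principle B nor Principle C is at stake; coindexation permitted.
*[Rohan₁'s lawyer]₂* c-commands the pronoun but from outside its binding domain, and is not c-commanded by it → coindexation permitted.
*Dmitri₃* c-commands the pronoun within its binding domain → coindexation would violate Principle B.
*Diego₄*: the pronoun c-commands this R-expression → coindexation would violate Principle C on *Diego₄*.
*Felix₅*: the pronoun c-commands this R-expression → coindexation would violate Principle C on *Felix₅*.

{1, 2}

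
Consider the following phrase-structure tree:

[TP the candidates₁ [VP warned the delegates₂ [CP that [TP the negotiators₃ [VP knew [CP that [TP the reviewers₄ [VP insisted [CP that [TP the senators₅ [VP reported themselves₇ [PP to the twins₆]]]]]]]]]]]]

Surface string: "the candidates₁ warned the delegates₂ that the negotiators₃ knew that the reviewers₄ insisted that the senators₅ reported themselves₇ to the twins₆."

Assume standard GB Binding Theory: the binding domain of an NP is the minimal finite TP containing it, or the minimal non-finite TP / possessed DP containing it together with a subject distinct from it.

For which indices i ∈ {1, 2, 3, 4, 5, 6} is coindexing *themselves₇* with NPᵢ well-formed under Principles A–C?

{5}

*themselves* is an anaphor, so Principle A applies: it must be bound in its binding domain.
Binding domain of *themselves₇*: the embedded TP, whose subject is the senators₅.
*the candidates₁* c-commands the anaphor but is outside its binding domain → cannot satisfy Principle A.
*the delegates₂* c-commands the anaphor but is outside its binding domain → cannot satisfy Principle A.
*the negotiators₃* c-commands the anaphor but is outside its binding domain → cannot satisfy Principle A.
*the reviewers₄* c-commands the anaphor but is outside its binding domain → cannot satisfy Principle A.
*the senators₅* c-commands the anaphor within its binding domain → licit binder.
*the twins₆* does not c-command the anaphor → cannot bind it.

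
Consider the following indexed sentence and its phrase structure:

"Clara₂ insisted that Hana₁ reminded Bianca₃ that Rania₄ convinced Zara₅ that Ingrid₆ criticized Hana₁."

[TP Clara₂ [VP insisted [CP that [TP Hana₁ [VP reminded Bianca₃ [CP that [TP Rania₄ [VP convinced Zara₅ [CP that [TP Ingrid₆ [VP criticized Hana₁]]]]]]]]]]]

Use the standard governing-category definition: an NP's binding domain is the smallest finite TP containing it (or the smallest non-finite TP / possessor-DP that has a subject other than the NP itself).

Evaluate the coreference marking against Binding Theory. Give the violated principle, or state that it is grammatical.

Principle C

The two coindexed NPs are *Hana₁* (the lower occurrence) and *Hana₁* (the higher occurrence).
*Hana₁* (the lower occurrence) is an R-expression. Principle C requires it to be free everywhere.
*Hana₁* (the higher occurrence) c-commands it and carries the same index.
The R-expression is bound → Principle C violation.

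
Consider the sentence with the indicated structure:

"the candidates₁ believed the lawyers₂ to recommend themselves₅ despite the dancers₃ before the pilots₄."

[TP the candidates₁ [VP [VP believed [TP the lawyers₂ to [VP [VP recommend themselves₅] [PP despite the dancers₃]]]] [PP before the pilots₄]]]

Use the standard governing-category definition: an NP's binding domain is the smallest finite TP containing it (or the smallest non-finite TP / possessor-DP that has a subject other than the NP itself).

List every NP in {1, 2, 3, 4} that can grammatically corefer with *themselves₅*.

{2}

*themselves* is an anaphor, so Principle A applies: it must be bound in its binding domain.
Binding domain of *themselves₅*: the embedded TP, whose subject is the lawyers₂.
*the candidates₁* c-commands the anaphor but is outside its binding domain → cannot satisfy Principle A.
*the lawyers₂* c-commands the anaphor within its binding domain → licit binder.
*the dancers₃* does not c-command the anaphor → cannot bind it.
*the pilots₄* does not c-command the anaphor → cannot bind it.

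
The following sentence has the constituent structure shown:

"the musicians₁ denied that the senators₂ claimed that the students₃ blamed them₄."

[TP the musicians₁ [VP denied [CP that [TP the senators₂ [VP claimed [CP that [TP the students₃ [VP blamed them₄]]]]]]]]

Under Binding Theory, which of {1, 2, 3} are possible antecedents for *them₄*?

{1, 2}

*them* is a pronoun, so Principle B applies: it must be free in its binding domain.
Binding domain of *them₄*: the embedded TP, whose subject is the students₃.
*the musicians₁* c-commands the pronoun but from outside its binding domain, and is not c-commanded by it → coindexation permitted.
*the senators₂* c-commands the pronoun but from outside its binding domain, and is not c-commanded by it → coindexation permitted.
*the students₃* c-commands the pronoun within its binding domain → coindexation would violate Principle B.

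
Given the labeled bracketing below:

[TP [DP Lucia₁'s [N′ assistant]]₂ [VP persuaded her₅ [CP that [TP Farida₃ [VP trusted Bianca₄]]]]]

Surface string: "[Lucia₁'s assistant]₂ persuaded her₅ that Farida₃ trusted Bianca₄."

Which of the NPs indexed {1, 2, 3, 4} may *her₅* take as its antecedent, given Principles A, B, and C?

{1}

*her* is a pronoun, so Principle B applies: it must be free in its binding domain.
Binding domain of *her₅*: the matrix TP, whose subject is [Lucia₁'s assistant]₂.
*Lucia₁* and the pronoun do not c-command one another → neither Principle B nor Principle C is at stake; coindexation permitted.
*[Lucia₁'s assistant]₂* c-commands the pronoun within its binding domain → coindexation would violate Principle B.
*Farida₃*: the pronoun c-commands this R-expression → coindexation would violate Principle C on *Farida₃*.
*Bianca₄*: the pronoun c-commands this R-expression → coindexation would violate Principle C on *Bianca₄*.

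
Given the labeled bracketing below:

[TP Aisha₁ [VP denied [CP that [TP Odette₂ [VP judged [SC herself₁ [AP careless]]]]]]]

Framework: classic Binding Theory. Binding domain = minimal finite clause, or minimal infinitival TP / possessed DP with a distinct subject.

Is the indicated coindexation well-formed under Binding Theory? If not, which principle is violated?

The two coindexed NPs are *Aisha₁* and *herself₁*.
*herself₁* is an anaphor. Principle A requires it to be bound within its binding domain — the embedded TP, whose subject is Odette₂.
Within that domain it is c-commanded by *Odette₂*, which does not share its index.
*Aisha₁* does c-command the anaphor, but from outside its binding domain.
The anaphor is unbound in its domain → Principle A violation.

Principle A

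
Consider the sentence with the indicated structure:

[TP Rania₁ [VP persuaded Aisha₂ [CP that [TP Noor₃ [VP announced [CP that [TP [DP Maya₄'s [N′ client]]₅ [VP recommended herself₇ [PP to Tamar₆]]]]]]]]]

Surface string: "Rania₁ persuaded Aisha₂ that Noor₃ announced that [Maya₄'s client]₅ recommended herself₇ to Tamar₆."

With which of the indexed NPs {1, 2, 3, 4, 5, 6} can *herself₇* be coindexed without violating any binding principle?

{5}

*herself* is an anaphor, so Principle A applies: it must be bound in its binding domain.
Binding domain of *herself₇*: the embedded TP, whose subject is [Maya₄'s client]₅.
*Rania₁* c-commands the anaphor but is outside its binding domain → cannot satisfy Principle A.
*Aisha₂* c-commands the anaphor but is outside its binding domain → cannot satisfy Principle A.
*Noor₃* c-commands the anaphor but is outside its binding domain → cannot satisfy Principle A.
*Maya₄* does not c-command the anaphor → cannot bind it.
*[Maya₄'s client]₅* c-commands the anaphor within its binding domain → licit binder.
*Tamar₆* does not c-command the anaphor → cannot bind it.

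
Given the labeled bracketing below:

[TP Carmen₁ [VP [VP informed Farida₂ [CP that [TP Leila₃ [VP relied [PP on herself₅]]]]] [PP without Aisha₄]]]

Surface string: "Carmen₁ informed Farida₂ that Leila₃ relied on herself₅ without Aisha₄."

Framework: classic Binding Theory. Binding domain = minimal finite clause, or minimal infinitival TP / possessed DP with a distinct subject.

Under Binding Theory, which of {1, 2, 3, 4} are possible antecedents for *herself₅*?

*herself* is an anaphor, so Principle A applies: it must be bound in its binding domain.
Binding domain of *herself₅*: the embedded TP, whose subject is Leila₃.
*Carmen₁* c-commands the anaphor but is outside its binding domain → cannot satisfy Principle A.
*Farida₂* c-commands the anaphor but is outside its binding domain → cannot satisfy Principle A.
*Leila₃* c-commands the anaphor within its binding domain → licit binder.
*Aisha₄* does not c-command the anaphor → cannot bind it.

{3}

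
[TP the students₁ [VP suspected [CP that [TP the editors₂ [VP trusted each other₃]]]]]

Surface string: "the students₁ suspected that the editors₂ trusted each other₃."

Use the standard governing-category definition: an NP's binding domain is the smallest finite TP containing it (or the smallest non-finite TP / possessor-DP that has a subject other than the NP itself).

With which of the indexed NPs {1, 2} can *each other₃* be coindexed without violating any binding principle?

{2}

*each other* is an anaphor, so Principle A applies: it must be bound in its binding domain.
Binding domain of *each other₃*: the embedded TP, whose subject is the editors₂.
*the students₁* c-commands the anaphor but is outside its binding domain → cannot satisfy Principle A.
*the editors₂* c-commands the anaphor within its binding domain → licit binder.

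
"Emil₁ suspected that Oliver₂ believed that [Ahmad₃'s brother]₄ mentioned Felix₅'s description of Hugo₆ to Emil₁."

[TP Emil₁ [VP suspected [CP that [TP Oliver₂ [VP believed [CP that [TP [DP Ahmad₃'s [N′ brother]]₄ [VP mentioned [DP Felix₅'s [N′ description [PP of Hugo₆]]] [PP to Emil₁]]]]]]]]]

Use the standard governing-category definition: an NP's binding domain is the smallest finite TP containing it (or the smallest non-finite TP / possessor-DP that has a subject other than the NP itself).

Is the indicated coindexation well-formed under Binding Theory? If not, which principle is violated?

Principle C

The two coindexed NPs are *Emil₁* (the lower occurrence) and *Emil₁* (the higher occurrence).
*Emil₁* (the lower occurrence) is an R-expression. Principle C requires it to be free everywhere.
*Emil₁* (the higher occurrence) c-commands it and carries the same index.
The R-expression is bound → Principle C violation.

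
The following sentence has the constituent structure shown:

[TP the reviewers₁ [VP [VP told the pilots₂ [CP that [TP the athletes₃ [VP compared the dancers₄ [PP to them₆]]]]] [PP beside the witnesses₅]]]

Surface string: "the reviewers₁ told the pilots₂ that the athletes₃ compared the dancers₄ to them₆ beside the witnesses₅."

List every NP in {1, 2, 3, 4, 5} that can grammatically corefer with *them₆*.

{1, 2, 5}

*them* is a pronoun, so Principle B applies: it must be free in its binding domain.
Binding domain of *them₆*: the embedded TP, whose subject is the athletes₃.
*the reviewers₁* c-commands the pronoun but from outside its binding domain, and is not c-commanded by it → coindexation permitted.
*the pilots₂* c-commands the pronoun but from outside its binding domain, and is not c-commanded by it → coindexation permitted.
*the athletes₃* c-commands the pronoun within its binding domain → coindexation would violate Principle B.
*the dancers₄* c-commands the pronoun within its binding domain → coindexation would violate Principle B.
*the witnesses₅* and the pronoun do not c-command one another → neither Principle B nor Principle C is at stake; coindexation permitted.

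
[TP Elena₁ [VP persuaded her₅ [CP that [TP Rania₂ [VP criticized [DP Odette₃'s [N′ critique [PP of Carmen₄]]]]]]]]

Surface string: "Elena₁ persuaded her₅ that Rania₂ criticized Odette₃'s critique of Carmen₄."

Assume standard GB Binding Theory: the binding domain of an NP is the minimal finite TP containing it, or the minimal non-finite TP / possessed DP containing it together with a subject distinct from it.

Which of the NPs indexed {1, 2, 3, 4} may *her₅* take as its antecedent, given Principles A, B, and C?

none

*her* is a pronoun, so Principle B applies: it must be free in its binding domain.
Binding domain of *her₅*: the matrix TP, whose subject is Elena₁.
*Elena₁* c-commands the pronoun within its binding domain → coindexation would violate Principle B.
*Rania₂*: the pronoun c-commands this R-expression → coindexation would violate Principle C on *Rania₂*.
*Odette₃*: the pronoun c-commands this R-expression → coindexation would violate Principle C on *Odette₃*.
*Carmen₄*: the pronoun c-commands this R-expression → coindexation would violate Principle C on *Carmen₄*.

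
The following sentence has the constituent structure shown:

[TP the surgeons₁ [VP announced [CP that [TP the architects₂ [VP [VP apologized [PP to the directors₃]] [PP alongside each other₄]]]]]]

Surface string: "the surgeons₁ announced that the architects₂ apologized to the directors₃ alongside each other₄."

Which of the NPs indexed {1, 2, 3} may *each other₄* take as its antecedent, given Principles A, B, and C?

{2}

*each other* is an anaphor, so Principle A applies: it must be bound in its binding domain.
Binding domain of *each other₄*: the embedded TP, whose subject is the architects₂.
*the surgeons₁* c-commands the anaphor but is outside its binding domain → cannot satisfy Principle A.
*the architects₂* c-commands the anaphor within its binding domain → licit binder.
*the directors₃* does not c-command the anaphor → cannot bind it.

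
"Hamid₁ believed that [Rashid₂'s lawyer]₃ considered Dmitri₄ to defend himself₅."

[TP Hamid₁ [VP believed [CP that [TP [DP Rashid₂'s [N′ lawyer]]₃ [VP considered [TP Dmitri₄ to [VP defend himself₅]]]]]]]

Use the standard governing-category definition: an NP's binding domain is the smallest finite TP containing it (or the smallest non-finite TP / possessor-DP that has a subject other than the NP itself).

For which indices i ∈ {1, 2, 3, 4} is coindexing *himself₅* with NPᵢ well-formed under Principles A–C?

{4}

*himself* is an anaphor, so Principle A applies: it must be bound in its binding domain.
Binding domain of *himself₅*: the embedded TP, whose subject is Dmitri₄.
*Hamid₁* c-commands the anaphor but is outside its binding domain → cannot satisfy Principle A.
*Rashid₂* does not c-command the anaphor → cannot bind it.
*[Rashid₂'s lawyer]₃* c-commands the anaphor but is outside its binding domain → cannot satisfy Principle A.
*Dmitri₄* c-commands the anaphor within its binding domain → licit binder.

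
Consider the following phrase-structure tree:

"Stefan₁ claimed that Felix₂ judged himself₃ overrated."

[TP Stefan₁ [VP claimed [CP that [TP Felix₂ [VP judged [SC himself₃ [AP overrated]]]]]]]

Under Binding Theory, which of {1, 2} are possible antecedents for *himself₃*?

{2}

*himself* is an anaphor, so Principle A applies: it must be bound in its binding domain.
Binding domain of *himself₃*: the embedded TP, whose subject is Felix₂.
*Stefan₁* c-commands the anaphor but is outside its binding domain → cannot satisfy Principle A.
*Felix₂* c-commands the anaphor within its binding domain → licit binder.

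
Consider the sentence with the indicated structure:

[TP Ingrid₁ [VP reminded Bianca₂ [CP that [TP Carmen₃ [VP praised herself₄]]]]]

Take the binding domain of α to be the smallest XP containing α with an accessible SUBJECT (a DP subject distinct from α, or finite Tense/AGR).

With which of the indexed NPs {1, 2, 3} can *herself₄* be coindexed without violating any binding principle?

*herself* is an anaphor, so Principle A applies: it must be bound in its binding domain.
Binding domain of *herself₄*: the embedded TP, whose subject is Carmen₃.
*Ingrid₁* c-commands the anaphor but is outside its binding domain → cannot satisfy Principle A.
*Bianca₂* c-commands the anaphor but is outside its binding domain → cannot satisfy Principle A.
*Carmen₃* c-commands the anaphor within its binding domain → licit binder.

{3}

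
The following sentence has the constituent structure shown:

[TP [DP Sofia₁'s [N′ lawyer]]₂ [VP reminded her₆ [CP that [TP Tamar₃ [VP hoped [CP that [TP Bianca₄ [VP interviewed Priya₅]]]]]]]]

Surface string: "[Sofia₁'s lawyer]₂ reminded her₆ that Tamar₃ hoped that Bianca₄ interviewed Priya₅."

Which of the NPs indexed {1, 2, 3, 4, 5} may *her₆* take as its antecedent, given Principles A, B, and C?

*her* is a pronoun, so Principle B applies: it must be free in its binding domain.
Binding domain of *her₆*: the matrix TP, whose subject is [Sofia₁'s lawyer]₂.
*Sofia₁* and the pronoun do not c-command one another → neither Principle B nor Principle C is at stake; coindexation permitted.
*[Sofia₁'s lawyer]₂* c-commands the pronoun within its binding domain → coindexation would violate Principle B.
*Tamar₃*: the pronoun c-commands this R-expression → coindexation would violate Principle C on *Tamar₃*.
*Bianca₄*: the pronoun c-commands this R-expression → coindexation would violate Principle C on *Bianca₄*.
*Priya₅*: the pronoun c-commands this R-expression → coindexation would violate Principle C on *Priya₅*.

{1}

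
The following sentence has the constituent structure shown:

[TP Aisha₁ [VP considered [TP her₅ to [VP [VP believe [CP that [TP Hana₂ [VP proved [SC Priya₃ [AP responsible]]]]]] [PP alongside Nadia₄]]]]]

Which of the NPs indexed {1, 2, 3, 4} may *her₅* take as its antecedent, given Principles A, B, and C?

*her* is a pronoun, so Principle B applies: it must be free in its binding domain.
Binding domain of *her₅*: the matrix TP, whose subject is Aisha₁.
*Aisha₁* c-commands the pronoun within its binding domain → coindexation would violate Principle B.
*Hana₂*: the pronoun c-commands this R-expression → coindexation would violate Principle C on *Hana₂*.
*Priya₃*: the pronoun c-commands this R-expression → coindexation would violate Principle C on *Priya₃*.
*Nadia₄*: the pronoun c-commands this R-expression → coindexation would violate Principle C on *Nadia₄*.

none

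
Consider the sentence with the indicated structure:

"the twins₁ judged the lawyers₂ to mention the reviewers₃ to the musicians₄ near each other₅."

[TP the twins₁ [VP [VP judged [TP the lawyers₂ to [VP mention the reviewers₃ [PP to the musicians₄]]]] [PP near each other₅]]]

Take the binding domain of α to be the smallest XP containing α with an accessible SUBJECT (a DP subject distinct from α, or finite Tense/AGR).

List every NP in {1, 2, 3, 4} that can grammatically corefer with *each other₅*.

{1}

*each other* is an anaphor, so Principle A applies: it must be bound in its binding domain.
Binding domain of *each other₅*: the matrix TP, whose subject is the twins₁.
*the twins₁* c-commands the anaphor within its binding domain → licit binder.
*the lawyers₂* does not c-command the anaphor → cannot bind it.
*the reviewers₃* does not c-command the anaphor → cannot bind it.
*the musicians₄* does not c-command the anaphor → cannot bind it.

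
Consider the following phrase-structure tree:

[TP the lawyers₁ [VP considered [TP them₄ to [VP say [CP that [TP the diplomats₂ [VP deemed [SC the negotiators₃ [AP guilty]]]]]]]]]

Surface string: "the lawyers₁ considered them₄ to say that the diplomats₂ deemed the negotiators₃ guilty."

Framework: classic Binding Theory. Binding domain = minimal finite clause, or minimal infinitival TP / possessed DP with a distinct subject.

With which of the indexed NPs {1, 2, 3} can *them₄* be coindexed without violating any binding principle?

*them* is a pronoun, so Principle B applies: it must be free in its binding domain.
Binding domain of *them₄*: the matrix TP, whose subject is the lawyers₁.
*the lawyers₁* c-commands the pronoun within its binding domain → coindexation would violate Principle B.
*the diplomats₂*: the pronoun c-commands this R-expression → coindexation would violate Principle C on *the diplomats₂*.
*the negotiators₃*: the pronoun c-commands this R-expression → coindexation would violate Principle C on *the negotiators₃*.

none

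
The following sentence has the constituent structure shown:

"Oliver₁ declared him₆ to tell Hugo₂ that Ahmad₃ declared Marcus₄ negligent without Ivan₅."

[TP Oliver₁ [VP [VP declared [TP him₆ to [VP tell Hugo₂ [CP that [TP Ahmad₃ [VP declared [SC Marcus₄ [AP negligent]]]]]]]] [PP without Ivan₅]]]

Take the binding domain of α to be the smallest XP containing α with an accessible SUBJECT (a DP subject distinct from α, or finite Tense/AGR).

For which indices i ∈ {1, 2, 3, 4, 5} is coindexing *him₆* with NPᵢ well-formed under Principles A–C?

*him* is a pronoun, so Principle B applies: it must be free in its binding domain.
Binding domain of *him₆*: the matrix TP, whose subject is Oliver₁.
*Oliver₁* c-commands the pronoun within its binding domain → coindexation would violate Principle B.
*Hugo₂*: the pronoun c-commands this R-expression → coindexation would violate Principle C on *Hugo₂*.
*Ahmad₃*: the pronoun c-commands this R-expression → coindexation would violate Principle C on *Ahmad₃*.
*Marcus₄*: the pronoun c-commands this R-expression → coindexation would violate Principle C on *Marcus₄*.
*Ivan₅* and the pronoun do not c-command one another → neither Principle B nor Principle C is at stake; coindexation permitted.

{5}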